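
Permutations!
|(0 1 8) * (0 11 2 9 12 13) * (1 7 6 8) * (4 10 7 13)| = 18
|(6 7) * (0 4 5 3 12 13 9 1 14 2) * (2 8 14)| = 18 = |(0 4 5 3 12 13 9 1 2)(6 7)(8 14)|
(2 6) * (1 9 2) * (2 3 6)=(1 9 3 6)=[0, 9, 2, 6, 4, 5, 1, 7, 8, 3]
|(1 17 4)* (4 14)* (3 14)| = 5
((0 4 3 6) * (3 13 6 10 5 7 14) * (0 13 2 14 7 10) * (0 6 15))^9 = (0 4 2 14 3 6 13 15)(5 10)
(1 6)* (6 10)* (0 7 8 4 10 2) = (0 7 8 4 10 6 1 2) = [7, 2, 0, 3, 10, 5, 1, 8, 4, 9, 6]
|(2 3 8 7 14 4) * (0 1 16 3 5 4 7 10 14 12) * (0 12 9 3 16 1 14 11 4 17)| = 12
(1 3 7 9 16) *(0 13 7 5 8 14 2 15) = [13, 3, 15, 5, 4, 8, 6, 9, 14, 16, 10, 11, 12, 7, 2, 0, 1] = (0 13 7 9 16 1 3 5 8 14 2 15)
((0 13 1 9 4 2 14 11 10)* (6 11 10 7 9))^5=((0 13 1 6 11 7 9 4 2 14 10))^5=(0 7 10 11 14 6 2 1 4 13 9)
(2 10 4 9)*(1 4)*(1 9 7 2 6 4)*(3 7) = (2 10 9 6 4 3 7) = [0, 1, 10, 7, 3, 5, 4, 2, 8, 6, 9]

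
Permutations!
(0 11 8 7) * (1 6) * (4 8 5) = (0 11 5 4 8 7)(1 6) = [11, 6, 2, 3, 8, 4, 1, 0, 7, 9, 10, 5]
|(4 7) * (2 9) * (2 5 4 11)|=6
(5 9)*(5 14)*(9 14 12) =[0, 1, 2, 3, 4, 14, 6, 7, 8, 12, 10, 11, 9, 13, 5] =(5 14)(9 12)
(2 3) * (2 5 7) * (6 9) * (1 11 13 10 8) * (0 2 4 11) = (0 2 3 5 7 4 11 13 10 8 1)(6 9) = [2, 0, 3, 5, 11, 7, 9, 4, 1, 6, 8, 13, 12, 10]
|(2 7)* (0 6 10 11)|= 4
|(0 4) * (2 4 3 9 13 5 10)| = 8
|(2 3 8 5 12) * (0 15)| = |(0 15)(2 3 8 5 12)| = 10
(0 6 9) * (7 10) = (0 6 9)(7 10) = [6, 1, 2, 3, 4, 5, 9, 10, 8, 0, 7]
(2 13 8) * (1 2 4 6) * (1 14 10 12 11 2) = [0, 1, 13, 3, 6, 5, 14, 7, 4, 9, 12, 2, 11, 8, 10] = (2 13 8 4 6 14 10 12 11)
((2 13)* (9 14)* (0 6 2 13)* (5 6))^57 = ((0 5 6 2)(9 14))^57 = (0 5 6 2)(9 14)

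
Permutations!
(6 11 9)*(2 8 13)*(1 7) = (1 7)(2 8 13)(6 11 9) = [0, 7, 8, 3, 4, 5, 11, 1, 13, 6, 10, 9, 12, 2]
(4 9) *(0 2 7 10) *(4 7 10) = (0 2 10)(4 9 7) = [2, 1, 10, 3, 9, 5, 6, 4, 8, 7, 0]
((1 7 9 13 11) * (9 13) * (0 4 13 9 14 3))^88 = (0 14 7 11 4 3 9 1 13)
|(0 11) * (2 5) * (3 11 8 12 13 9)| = 14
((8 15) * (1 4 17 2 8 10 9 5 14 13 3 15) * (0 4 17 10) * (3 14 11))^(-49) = ((0 4 10 9 5 11 3 15)(1 17 2 8)(13 14))^(-49) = (0 15 3 11 5 9 10 4)(1 8 2 17)(13 14)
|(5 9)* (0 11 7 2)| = 4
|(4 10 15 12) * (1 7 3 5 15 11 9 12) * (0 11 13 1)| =12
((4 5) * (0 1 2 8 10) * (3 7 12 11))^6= ((0 1 2 8 10)(3 7 12 11)(4 5))^6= (0 1 2 8 10)(3 12)(7 11)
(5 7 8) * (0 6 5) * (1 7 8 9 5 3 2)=[6, 7, 1, 2, 4, 8, 3, 9, 0, 5]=(0 6 3 2 1 7 9 5 8)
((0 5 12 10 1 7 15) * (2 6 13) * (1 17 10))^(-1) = (0 15 7 1 12 5)(2 13 6)(10 17)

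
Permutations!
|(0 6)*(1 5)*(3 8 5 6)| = |(0 3 8 5 1 6)| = 6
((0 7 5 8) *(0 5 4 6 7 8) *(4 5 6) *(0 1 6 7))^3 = (0 5)(1 8)(6 7)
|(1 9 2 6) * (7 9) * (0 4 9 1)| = |(0 4 9 2 6)(1 7)| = 10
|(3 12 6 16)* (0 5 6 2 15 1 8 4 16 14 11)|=|(0 5 6 14 11)(1 8 4 16 3 12 2 15)|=40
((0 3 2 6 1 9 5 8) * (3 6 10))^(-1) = (0 8 5 9 1 6)(2 3 10) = ((0 6 1 9 5 8)(2 10 3))^(-1)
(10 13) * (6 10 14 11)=(6 10 13 14 11)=[0, 1, 2, 3, 4, 5, 10, 7, 8, 9, 13, 6, 12, 14, 11]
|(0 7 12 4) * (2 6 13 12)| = 7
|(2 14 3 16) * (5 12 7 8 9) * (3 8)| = 9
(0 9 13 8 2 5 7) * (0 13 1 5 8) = [9, 5, 8, 3, 4, 7, 6, 13, 2, 1, 10, 11, 12, 0] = (0 9 1 5 7 13)(2 8)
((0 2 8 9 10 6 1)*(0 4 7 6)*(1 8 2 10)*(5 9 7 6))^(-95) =(0 10)(1 8 9 6 5 4 7) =((0 10)(1 4 6 8 7 5 9))^(-95)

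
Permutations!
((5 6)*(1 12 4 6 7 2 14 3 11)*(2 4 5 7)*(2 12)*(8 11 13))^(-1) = (1 11 8 13 3 14 2)(4 7 6)(5 12)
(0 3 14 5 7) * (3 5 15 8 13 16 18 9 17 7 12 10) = [5, 1, 2, 14, 4, 12, 6, 0, 13, 17, 3, 11, 10, 16, 15, 8, 18, 7, 9] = (0 5 12 10 3 14 15 8 13 16 18 9 17 7)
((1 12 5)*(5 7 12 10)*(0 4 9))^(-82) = (12)(0 9 4)(1 5 10)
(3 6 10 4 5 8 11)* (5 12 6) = (3 5 8 11)(4 12 6 10) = [0, 1, 2, 5, 12, 8, 10, 7, 11, 9, 4, 3, 6]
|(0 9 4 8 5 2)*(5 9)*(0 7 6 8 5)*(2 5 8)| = |(2 7 6)(4 8 9)| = 3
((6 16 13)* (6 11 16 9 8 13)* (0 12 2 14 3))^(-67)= (0 14 12 3 2)(6 16 11 13 8 9)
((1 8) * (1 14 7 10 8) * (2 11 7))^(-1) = ((2 11 7 10 8 14))^(-1) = (2 14 8 10 7 11)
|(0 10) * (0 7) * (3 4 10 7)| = |(0 7)(3 4 10)| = 6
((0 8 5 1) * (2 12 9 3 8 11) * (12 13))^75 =(0 9)(1 12)(2 8)(3 11)(5 13)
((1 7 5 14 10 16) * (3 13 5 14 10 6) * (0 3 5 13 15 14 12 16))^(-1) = ((0 3 15 14 6 5 10)(1 7 12 16))^(-1) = (0 10 5 6 14 15 3)(1 16 12 7)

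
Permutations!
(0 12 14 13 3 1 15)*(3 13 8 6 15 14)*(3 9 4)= [12, 14, 2, 1, 3, 5, 15, 7, 6, 4, 10, 11, 9, 13, 8, 0]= (0 12 9 4 3 1 14 8 6 15)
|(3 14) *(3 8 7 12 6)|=6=|(3 14 8 7 12 6)|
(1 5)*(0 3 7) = [3, 5, 2, 7, 4, 1, 6, 0] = (0 3 7)(1 5)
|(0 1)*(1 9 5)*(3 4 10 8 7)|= 20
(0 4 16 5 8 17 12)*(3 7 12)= (0 4 16 5 8 17 3 7 12)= [4, 1, 2, 7, 16, 8, 6, 12, 17, 9, 10, 11, 0, 13, 14, 15, 5, 3]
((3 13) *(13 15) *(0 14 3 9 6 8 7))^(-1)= ((0 14 3 15 13 9 6 8 7))^(-1)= (0 7 8 6 9 13 15 3 14)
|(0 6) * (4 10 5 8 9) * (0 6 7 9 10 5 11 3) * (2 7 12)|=|(0 12 2 7 9 4 5 8 10 11 3)|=11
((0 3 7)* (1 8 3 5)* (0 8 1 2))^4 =((0 5 2)(3 7 8))^4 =(0 5 2)(3 7 8)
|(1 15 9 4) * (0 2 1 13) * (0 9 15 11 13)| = 7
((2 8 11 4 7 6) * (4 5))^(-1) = (2 6 7 4 5 11 8)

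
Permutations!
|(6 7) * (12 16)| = 2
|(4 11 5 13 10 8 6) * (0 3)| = 14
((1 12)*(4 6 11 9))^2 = (12)(4 11)(6 9)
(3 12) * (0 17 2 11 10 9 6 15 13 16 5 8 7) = (0 17 2 11 10 9 6 15 13 16 5 8 7)(3 12) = [17, 1, 11, 12, 4, 8, 15, 0, 7, 6, 9, 10, 3, 16, 14, 13, 5, 2]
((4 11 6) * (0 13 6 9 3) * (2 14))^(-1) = ((0 13 6 4 11 9 3)(2 14))^(-1) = (0 3 9 11 4 6 13)(2 14)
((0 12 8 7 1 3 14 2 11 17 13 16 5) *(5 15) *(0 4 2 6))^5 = (0 3 8 6 1 12 14 7)(2 15 17 4 16 11 5 13)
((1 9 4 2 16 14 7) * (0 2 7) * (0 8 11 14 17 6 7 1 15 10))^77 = (0 7 16 10 6 2 15 17)(1 4 9)(8 14 11) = ((0 2 16 17 6 7 15 10)(1 9 4)(8 11 14))^77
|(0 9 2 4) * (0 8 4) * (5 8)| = 3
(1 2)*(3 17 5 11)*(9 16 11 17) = [0, 2, 1, 9, 4, 17, 6, 7, 8, 16, 10, 3, 12, 13, 14, 15, 11, 5] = (1 2)(3 9 16 11)(5 17)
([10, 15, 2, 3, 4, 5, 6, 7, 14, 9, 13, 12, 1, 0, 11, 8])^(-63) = (1 14)(8 12)(11 15)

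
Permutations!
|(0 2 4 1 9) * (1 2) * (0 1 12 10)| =|(0 12 10)(1 9)(2 4)| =6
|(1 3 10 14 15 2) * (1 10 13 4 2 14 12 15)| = 9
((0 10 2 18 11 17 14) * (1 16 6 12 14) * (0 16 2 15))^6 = (1 2 18 11 17)(6 14)(12 16)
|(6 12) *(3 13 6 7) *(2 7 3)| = 4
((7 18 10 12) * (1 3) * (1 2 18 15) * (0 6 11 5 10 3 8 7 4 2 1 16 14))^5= (0 12 1 14 10 3 16 5 18 15 11 2 7 6 4 8)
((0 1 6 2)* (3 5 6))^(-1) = (0 2 6 5 3 1)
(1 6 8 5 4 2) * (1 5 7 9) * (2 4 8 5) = [0, 6, 2, 3, 4, 8, 5, 9, 7, 1] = (1 6 5 8 7 9)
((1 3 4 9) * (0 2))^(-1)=((0 2)(1 3 4 9))^(-1)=(0 2)(1 9 4 3)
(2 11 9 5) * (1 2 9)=(1 2 11)(5 9)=[0, 2, 11, 3, 4, 9, 6, 7, 8, 5, 10, 1]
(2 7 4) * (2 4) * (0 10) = [10, 1, 7, 3, 4, 5, 6, 2, 8, 9, 0] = (0 10)(2 7)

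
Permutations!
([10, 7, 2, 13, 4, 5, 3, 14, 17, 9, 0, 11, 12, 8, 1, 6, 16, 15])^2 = (1 14 7)(3 8 15)(6 13 17)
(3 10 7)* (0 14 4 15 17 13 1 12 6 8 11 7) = (0 14 4 15 17 13 1 12 6 8 11 7 3 10) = [14, 12, 2, 10, 15, 5, 8, 3, 11, 9, 0, 7, 6, 1, 4, 17, 16, 13]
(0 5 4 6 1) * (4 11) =(0 5 11 4 6 1) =[5, 0, 2, 3, 6, 11, 1, 7, 8, 9, 10, 4]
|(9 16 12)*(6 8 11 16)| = |(6 8 11 16 12 9)| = 6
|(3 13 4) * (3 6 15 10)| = 6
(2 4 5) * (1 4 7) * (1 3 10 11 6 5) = (1 4)(2 7 3 10 11 6 5) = [0, 4, 7, 10, 1, 2, 5, 3, 8, 9, 11, 6]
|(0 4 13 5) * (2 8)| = 4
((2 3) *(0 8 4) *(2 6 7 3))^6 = ((0 8 4)(3 6 7))^6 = (8)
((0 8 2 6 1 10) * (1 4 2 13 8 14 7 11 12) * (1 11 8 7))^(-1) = (0 10 1 14)(2 4 6)(7 13 8)(11 12)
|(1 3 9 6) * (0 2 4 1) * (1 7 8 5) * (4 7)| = 9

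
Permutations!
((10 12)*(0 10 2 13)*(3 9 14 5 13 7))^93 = (0 2 9 13 12 3 5 10 7 14)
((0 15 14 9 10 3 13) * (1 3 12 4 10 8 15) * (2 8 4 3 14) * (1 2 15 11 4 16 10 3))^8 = ((0 2 8 11 4 3 13)(1 14 9 16 10 12))^8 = (0 2 8 11 4 3 13)(1 9 10)(12 14 16)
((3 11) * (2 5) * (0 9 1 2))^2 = (11)(0 1 5 9 2)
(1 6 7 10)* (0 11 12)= (0 11 12)(1 6 7 10)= [11, 6, 2, 3, 4, 5, 7, 10, 8, 9, 1, 12, 0]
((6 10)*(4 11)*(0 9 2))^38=((0 9 2)(4 11)(6 10))^38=(11)(0 2 9)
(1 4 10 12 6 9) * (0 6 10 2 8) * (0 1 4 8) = [6, 8, 0, 3, 2, 5, 9, 7, 1, 4, 12, 11, 10] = (0 6 9 4 2)(1 8)(10 12)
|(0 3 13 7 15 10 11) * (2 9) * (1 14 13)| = |(0 3 1 14 13 7 15 10 11)(2 9)| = 18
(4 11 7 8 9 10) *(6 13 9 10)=(4 11 7 8 10)(6 13 9)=[0, 1, 2, 3, 11, 5, 13, 8, 10, 6, 4, 7, 12, 9]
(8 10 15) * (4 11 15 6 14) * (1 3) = (1 3)(4 11 15 8 10 6 14) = [0, 3, 2, 1, 11, 5, 14, 7, 10, 9, 6, 15, 12, 13, 4, 8]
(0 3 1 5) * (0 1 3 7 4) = [7, 5, 2, 3, 0, 1, 6, 4] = (0 7 4)(1 5)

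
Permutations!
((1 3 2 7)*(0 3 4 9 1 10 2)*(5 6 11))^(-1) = (0 3)(1 9 4)(2 10 7)(5 11 6)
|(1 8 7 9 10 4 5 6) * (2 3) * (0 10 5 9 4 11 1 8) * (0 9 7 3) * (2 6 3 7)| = 12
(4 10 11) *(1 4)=(1 4 10 11)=[0, 4, 2, 3, 10, 5, 6, 7, 8, 9, 11, 1]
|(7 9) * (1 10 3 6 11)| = |(1 10 3 6 11)(7 9)| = 10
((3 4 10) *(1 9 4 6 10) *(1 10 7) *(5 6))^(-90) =((1 9 4 10 3 5 6 7))^(-90) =(1 6 3 4)(5 10 9 7)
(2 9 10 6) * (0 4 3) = (0 4 3)(2 9 10 6) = [4, 1, 9, 0, 3, 5, 2, 7, 8, 10, 6]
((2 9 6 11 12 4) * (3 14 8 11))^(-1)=(2 4 12 11 8 14 3 6 9)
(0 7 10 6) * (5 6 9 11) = (0 7 10 9 11 5 6) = [7, 1, 2, 3, 4, 6, 0, 10, 8, 11, 9, 5]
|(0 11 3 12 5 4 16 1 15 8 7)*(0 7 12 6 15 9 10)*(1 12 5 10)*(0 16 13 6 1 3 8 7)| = |(0 11 8 5 4 13 6 15 7)(1 9 3)(10 16 12)| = 9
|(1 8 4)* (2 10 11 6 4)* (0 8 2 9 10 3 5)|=|(0 8 9 10 11 6 4 1 2 3 5)|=11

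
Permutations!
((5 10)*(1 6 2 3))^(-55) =(1 6 2 3)(5 10)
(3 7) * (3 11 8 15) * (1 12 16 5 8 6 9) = [0, 12, 2, 7, 4, 8, 9, 11, 15, 1, 10, 6, 16, 13, 14, 3, 5] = (1 12 16 5 8 15 3 7 11 6 9)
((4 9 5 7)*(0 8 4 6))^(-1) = ((0 8 4 9 5 7 6))^(-1) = (0 6 7 5 9 4 8)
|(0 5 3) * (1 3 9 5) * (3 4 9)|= 6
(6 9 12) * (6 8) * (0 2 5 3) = (0 2 5 3)(6 9 12 8) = [2, 1, 5, 0, 4, 3, 9, 7, 6, 12, 10, 11, 8]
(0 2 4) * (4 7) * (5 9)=[2, 1, 7, 3, 0, 9, 6, 4, 8, 5]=(0 2 7 4)(5 9)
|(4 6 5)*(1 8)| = 6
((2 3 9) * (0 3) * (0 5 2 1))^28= (9)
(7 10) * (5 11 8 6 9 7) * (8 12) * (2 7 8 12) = (12)(2 7 10 5 11)(6 9 8) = [0, 1, 7, 3, 4, 11, 9, 10, 6, 8, 5, 2, 12]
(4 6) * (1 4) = (1 4 6) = [0, 4, 2, 3, 6, 5, 1]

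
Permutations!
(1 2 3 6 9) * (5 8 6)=(1 2 3 5 8 6 9)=[0, 2, 3, 5, 4, 8, 9, 7, 6, 1]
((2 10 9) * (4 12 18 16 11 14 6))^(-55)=(2 9 10)(4 12 18 16 11 14 6)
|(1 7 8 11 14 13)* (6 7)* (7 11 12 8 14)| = |(1 6 11 7 14 13)(8 12)| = 6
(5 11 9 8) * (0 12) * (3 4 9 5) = [12, 1, 2, 4, 9, 11, 6, 7, 3, 8, 10, 5, 0] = (0 12)(3 4 9 8)(5 11)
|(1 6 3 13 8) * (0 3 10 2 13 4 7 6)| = |(0 3 4 7 6 10 2 13 8 1)| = 10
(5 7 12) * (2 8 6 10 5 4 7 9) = (2 8 6 10 5 9)(4 7 12) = [0, 1, 8, 3, 7, 9, 10, 12, 6, 2, 5, 11, 4]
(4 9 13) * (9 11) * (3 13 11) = (3 13 4)(9 11) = [0, 1, 2, 13, 3, 5, 6, 7, 8, 11, 10, 9, 12, 4]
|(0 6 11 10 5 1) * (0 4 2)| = |(0 6 11 10 5 1 4 2)| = 8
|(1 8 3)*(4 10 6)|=3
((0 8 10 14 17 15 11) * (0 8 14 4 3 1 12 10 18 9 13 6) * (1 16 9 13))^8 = (0 6 13 18 8 11 15 17 14)(1 12 10 4 3 16 9)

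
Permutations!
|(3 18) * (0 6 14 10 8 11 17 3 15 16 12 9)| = 13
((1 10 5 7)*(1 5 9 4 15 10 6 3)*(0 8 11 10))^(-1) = (0 15 4 9 10 11 8)(1 3 6)(5 7)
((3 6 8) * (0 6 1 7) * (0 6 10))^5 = ((0 10)(1 7 6 8 3))^5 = (0 10)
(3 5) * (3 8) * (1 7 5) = (1 7 5 8 3) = [0, 7, 2, 1, 4, 8, 6, 5, 3]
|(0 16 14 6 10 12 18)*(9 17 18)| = |(0 16 14 6 10 12 9 17 18)| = 9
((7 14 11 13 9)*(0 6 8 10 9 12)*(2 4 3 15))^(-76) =((0 6 8 10 9 7 14 11 13 12)(2 4 3 15))^(-76) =(15)(0 9 13 8 14)(6 7 12 10 11)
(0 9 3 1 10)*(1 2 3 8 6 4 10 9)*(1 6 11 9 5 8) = (0 6 4 10)(1 5 8 11 9)(2 3) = [6, 5, 3, 2, 10, 8, 4, 7, 11, 1, 0, 9]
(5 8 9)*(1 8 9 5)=(1 8 5 9)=[0, 8, 2, 3, 4, 9, 6, 7, 5, 1]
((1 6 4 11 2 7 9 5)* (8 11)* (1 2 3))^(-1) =((1 6 4 8 11 3)(2 7 9 5))^(-1) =(1 3 11 8 4 6)(2 5 9 7)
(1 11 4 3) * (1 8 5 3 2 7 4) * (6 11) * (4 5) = (1 6 11)(2 7 5 3 8 4) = [0, 6, 7, 8, 2, 3, 11, 5, 4, 9, 10, 1]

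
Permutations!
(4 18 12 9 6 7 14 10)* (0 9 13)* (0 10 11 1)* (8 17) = (0 9 6 7 14 11 1)(4 18 12 13 10)(8 17) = [9, 0, 2, 3, 18, 5, 7, 14, 17, 6, 4, 1, 13, 10, 11, 15, 16, 8, 12]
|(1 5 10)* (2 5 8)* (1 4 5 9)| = 12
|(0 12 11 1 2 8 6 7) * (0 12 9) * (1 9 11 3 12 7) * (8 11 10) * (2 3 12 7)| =10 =|(12)(0 10 8 6 1 3 7 2 11 9)|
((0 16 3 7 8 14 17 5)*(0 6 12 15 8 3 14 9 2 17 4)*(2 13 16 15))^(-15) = (17)(0 15 8 9 13 16 14 4)(3 7)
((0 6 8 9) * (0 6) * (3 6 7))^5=(9)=((3 6 8 9 7))^5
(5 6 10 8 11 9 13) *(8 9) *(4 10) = (4 10 9 13 5 6)(8 11) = [0, 1, 2, 3, 10, 6, 4, 7, 11, 13, 9, 8, 12, 5]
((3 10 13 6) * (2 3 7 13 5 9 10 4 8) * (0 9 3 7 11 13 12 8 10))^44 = ((0 9)(2 7 12 8)(3 4 10 5)(6 11 13))^44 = (6 13 11)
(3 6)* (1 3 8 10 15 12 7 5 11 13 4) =[0, 3, 2, 6, 1, 11, 8, 5, 10, 9, 15, 13, 7, 4, 14, 12] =(1 3 6 8 10 15 12 7 5 11 13 4)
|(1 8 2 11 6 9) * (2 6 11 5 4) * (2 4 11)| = 12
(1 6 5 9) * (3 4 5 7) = [0, 6, 2, 4, 5, 9, 7, 3, 8, 1] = (1 6 7 3 4 5 9)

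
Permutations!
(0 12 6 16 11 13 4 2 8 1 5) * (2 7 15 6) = (0 12 2 8 1 5)(4 7 15 6 16 11 13) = [12, 5, 8, 3, 7, 0, 16, 15, 1, 9, 10, 13, 2, 4, 14, 6, 11]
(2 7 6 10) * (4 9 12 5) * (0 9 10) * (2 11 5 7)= (0 9 12 7 6)(4 10 11 5)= [9, 1, 2, 3, 10, 4, 0, 6, 8, 12, 11, 5, 7]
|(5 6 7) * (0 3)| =|(0 3)(5 6 7)| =6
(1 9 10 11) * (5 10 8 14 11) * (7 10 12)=(1 9 8 14 11)(5 12 7 10)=[0, 9, 2, 3, 4, 12, 6, 10, 14, 8, 5, 1, 7, 13, 11]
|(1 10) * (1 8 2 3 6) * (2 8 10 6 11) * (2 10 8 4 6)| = 8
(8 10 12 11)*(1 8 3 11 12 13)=(1 8 10 13)(3 11)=[0, 8, 2, 11, 4, 5, 6, 7, 10, 9, 13, 3, 12, 1]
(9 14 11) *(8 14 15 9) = (8 14 11)(9 15) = [0, 1, 2, 3, 4, 5, 6, 7, 14, 15, 10, 8, 12, 13, 11, 9]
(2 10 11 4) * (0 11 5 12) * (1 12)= (0 11 4 2 10 5 1 12)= [11, 12, 10, 3, 2, 1, 6, 7, 8, 9, 5, 4, 0]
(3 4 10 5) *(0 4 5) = (0 4 10)(3 5) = [4, 1, 2, 5, 10, 3, 6, 7, 8, 9, 0]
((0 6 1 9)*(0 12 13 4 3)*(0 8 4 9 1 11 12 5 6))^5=(3 4 8)(5 9 13 12 11 6)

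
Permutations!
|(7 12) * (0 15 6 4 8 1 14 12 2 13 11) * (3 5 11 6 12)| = 14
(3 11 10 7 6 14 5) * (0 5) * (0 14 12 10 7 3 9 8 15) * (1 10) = (0 5 9 8 15)(1 10 3 11 7 6 12) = [5, 10, 2, 11, 4, 9, 12, 6, 15, 8, 3, 7, 1, 13, 14, 0]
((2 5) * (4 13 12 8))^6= (4 12)(8 13)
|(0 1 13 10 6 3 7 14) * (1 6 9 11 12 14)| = |(0 6 3 7 1 13 10 9 11 12 14)| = 11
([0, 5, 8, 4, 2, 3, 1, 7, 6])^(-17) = (1 2 5 8 3 6 4)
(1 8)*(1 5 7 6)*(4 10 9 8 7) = (1 7 6)(4 10 9 8 5) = [0, 7, 2, 3, 10, 4, 1, 6, 5, 8, 9]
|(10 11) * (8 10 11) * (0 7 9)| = 6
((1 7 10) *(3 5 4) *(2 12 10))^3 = (1 12 7 10 2)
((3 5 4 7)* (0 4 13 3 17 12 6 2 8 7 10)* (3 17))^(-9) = ((0 4 10)(2 8 7 3 5 13 17 12 6))^(-9) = (17)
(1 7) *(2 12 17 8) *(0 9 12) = (0 9 12 17 8 2)(1 7) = [9, 7, 0, 3, 4, 5, 6, 1, 2, 12, 10, 11, 17, 13, 14, 15, 16, 8]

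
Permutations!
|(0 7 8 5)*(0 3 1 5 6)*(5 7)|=7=|(0 5 3 1 7 8 6)|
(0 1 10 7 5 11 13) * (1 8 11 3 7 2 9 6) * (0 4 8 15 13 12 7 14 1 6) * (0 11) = [15, 10, 9, 14, 8, 3, 6, 5, 0, 11, 2, 12, 7, 4, 1, 13] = (0 15 13 4 8)(1 10 2 9 11 12 7 5 3 14)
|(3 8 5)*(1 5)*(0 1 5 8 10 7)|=|(0 1 8 5 3 10 7)|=7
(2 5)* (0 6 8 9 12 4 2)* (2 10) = (0 6 8 9 12 4 10 2 5) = [6, 1, 5, 3, 10, 0, 8, 7, 9, 12, 2, 11, 4]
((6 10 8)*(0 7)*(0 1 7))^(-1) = (1 7)(6 8 10)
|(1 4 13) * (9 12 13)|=|(1 4 9 12 13)|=5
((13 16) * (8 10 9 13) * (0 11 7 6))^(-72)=(8 13 10 16 9)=((0 11 7 6)(8 10 9 13 16))^(-72)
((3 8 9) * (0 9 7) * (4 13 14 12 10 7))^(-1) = ((0 9 3 8 4 13 14 12 10 7))^(-1) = (0 7 10 12 14 13 4 8 3 9)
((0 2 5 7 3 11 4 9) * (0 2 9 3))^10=(3 11 4)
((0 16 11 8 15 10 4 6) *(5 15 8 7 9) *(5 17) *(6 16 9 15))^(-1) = (0 6 5 17 9)(4 10 15 7 11 16) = ((0 9 17 5 6)(4 16 11 7 15 10))^(-1)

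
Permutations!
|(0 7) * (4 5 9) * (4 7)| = |(0 4 5 9 7)| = 5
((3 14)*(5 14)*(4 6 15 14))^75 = ((3 5 4 6 15 14))^75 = (3 6)(4 14)(5 15)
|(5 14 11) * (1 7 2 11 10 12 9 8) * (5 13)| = 11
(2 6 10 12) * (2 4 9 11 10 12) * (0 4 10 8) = (0 4 9 11 8)(2 6 12 10) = [4, 1, 6, 3, 9, 5, 12, 7, 0, 11, 2, 8, 10]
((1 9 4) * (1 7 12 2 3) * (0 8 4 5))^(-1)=((0 8 4 7 12 2 3 1 9 5))^(-1)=(0 5 9 1 3 2 12 7 4 8)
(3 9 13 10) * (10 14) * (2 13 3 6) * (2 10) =(2 13 14)(3 9)(6 10) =[0, 1, 13, 9, 4, 5, 10, 7, 8, 3, 6, 11, 12, 14, 2]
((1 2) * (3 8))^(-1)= ((1 2)(3 8))^(-1)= (1 2)(3 8)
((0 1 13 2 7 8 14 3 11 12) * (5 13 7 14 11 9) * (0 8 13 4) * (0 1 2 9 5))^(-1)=(0 9 13 7 1 4 5 3 14 2)(8 12 11)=((0 2 14 3 5 4 1 7 13 9)(8 11 12))^(-1)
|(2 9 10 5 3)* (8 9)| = |(2 8 9 10 5 3)| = 6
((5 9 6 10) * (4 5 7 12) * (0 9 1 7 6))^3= (0 9)(1 4 7 5 12)(6 10)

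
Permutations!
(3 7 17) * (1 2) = (1 2)(3 7 17) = [0, 2, 1, 7, 4, 5, 6, 17, 8, 9, 10, 11, 12, 13, 14, 15, 16, 3]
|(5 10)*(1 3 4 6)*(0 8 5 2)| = 20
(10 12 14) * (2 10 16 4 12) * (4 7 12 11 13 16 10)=[0, 1, 4, 3, 11, 5, 6, 12, 8, 9, 2, 13, 14, 16, 10, 15, 7]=(2 4 11 13 16 7 12 14 10)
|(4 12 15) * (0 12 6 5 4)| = 3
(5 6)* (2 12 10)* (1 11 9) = (1 11 9)(2 12 10)(5 6) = [0, 11, 12, 3, 4, 6, 5, 7, 8, 1, 2, 9, 10]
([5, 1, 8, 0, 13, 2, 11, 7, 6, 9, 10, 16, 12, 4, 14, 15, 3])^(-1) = (0 3 16 11 6 8 2 5)(4 13)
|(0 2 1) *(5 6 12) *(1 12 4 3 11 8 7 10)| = 12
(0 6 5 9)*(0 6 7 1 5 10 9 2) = (0 7 1 5 2)(6 10 9) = [7, 5, 0, 3, 4, 2, 10, 1, 8, 6, 9]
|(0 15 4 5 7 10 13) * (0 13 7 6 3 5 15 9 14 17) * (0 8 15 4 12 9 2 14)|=24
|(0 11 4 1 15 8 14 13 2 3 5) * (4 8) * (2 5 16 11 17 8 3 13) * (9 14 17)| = |(0 9 14 2 13 5)(1 15 4)(3 16 11)(8 17)| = 6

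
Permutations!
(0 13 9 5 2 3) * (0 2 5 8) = (0 13 9 8)(2 3) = [13, 1, 3, 2, 4, 5, 6, 7, 0, 8, 10, 11, 12, 9]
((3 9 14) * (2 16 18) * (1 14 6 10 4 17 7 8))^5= ((1 14 3 9 6 10 4 17 7 8)(2 16 18))^5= (1 10)(2 18 16)(3 17)(4 14)(6 8)(7 9)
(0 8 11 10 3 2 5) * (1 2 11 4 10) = (0 8 4 10 3 11 1 2 5) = [8, 2, 5, 11, 10, 0, 6, 7, 4, 9, 3, 1]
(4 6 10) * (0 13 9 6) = (0 13 9 6 10 4) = [13, 1, 2, 3, 0, 5, 10, 7, 8, 6, 4, 11, 12, 9]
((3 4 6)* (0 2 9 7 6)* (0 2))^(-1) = ((2 9 7 6 3 4))^(-1) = (2 4 3 6 7 9)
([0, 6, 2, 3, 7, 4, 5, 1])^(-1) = (1 7 4 5 6)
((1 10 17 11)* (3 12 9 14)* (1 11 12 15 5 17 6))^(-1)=((1 10 6)(3 15 5 17 12 9 14))^(-1)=(1 6 10)(3 14 9 12 17 5 15)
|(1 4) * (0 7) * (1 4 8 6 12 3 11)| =6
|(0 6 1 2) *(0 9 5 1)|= 4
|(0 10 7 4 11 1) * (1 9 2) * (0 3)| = 9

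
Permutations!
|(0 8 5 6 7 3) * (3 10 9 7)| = 15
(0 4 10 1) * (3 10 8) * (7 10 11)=(0 4 8 3 11 7 10 1)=[4, 0, 2, 11, 8, 5, 6, 10, 3, 9, 1, 7]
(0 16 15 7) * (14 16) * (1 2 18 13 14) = (0 1 2 18 13 14 16 15 7) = [1, 2, 18, 3, 4, 5, 6, 0, 8, 9, 10, 11, 12, 14, 16, 7, 15, 17, 13]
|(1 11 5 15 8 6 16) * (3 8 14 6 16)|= 9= |(1 11 5 15 14 6 3 8 16)|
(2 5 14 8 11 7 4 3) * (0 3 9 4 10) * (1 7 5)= (0 3 2 1 7 10)(4 9)(5 14 8 11)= [3, 7, 1, 2, 9, 14, 6, 10, 11, 4, 0, 5, 12, 13, 8]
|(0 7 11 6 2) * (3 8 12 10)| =|(0 7 11 6 2)(3 8 12 10)| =20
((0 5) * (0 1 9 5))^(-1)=(1 5 9)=((1 9 5))^(-1)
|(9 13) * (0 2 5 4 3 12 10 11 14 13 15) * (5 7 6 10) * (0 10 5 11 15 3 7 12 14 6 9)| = 12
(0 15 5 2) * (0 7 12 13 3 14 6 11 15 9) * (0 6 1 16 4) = (0 9 6 11 15 5 2 7 12 13 3 14 1 16 4) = [9, 16, 7, 14, 0, 2, 11, 12, 8, 6, 10, 15, 13, 3, 1, 5, 4]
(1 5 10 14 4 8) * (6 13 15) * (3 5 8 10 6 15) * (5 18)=(1 8)(3 18 5 6 13)(4 10 14)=[0, 8, 2, 18, 10, 6, 13, 7, 1, 9, 14, 11, 12, 3, 4, 15, 16, 17, 5]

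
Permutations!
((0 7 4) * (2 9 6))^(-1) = (0 4 7)(2 6 9)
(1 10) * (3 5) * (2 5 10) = (1 2 5 3 10) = [0, 2, 5, 10, 4, 3, 6, 7, 8, 9, 1]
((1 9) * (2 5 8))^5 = ((1 9)(2 5 8))^5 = (1 9)(2 8 5)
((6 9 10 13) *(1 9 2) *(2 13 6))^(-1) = ((1 9 10 6 13 2))^(-1) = (1 2 13 6 10 9)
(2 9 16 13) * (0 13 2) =[13, 1, 9, 3, 4, 5, 6, 7, 8, 16, 10, 11, 12, 0, 14, 15, 2] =(0 13)(2 9 16)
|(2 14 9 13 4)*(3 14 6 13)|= 12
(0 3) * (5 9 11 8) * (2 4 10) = [3, 1, 4, 0, 10, 9, 6, 7, 5, 11, 2, 8] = (0 3)(2 4 10)(5 9 11 8)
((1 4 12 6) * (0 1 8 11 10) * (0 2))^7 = ((0 1 4 12 6 8 11 10 2))^7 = (0 10 8 12 1 2 11 6 4)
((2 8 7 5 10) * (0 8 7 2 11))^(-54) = (0 2 5 11 8 7 10)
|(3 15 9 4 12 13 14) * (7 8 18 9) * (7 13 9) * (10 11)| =|(3 15 13 14)(4 12 9)(7 8 18)(10 11)| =12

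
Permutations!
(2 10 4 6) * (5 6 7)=(2 10 4 7 5 6)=[0, 1, 10, 3, 7, 6, 2, 5, 8, 9, 4]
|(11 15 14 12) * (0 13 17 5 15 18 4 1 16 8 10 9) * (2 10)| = |(0 13 17 5 15 14 12 11 18 4 1 16 8 2 10 9)| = 16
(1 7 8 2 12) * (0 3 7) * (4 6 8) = (0 3 7 4 6 8 2 12 1) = [3, 0, 12, 7, 6, 5, 8, 4, 2, 9, 10, 11, 1]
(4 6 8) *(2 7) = [0, 1, 7, 3, 6, 5, 8, 2, 4] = (2 7)(4 6 8)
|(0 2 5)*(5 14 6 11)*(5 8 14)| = |(0 2 5)(6 11 8 14)| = 12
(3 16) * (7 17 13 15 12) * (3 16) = (7 17 13 15 12) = [0, 1, 2, 3, 4, 5, 6, 17, 8, 9, 10, 11, 7, 15, 14, 12, 16, 13]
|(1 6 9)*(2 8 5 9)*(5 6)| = 3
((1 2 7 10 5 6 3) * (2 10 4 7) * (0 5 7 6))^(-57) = ((0 5)(1 10 7 4 6 3))^(-57) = (0 5)(1 4)(3 7)(6 10)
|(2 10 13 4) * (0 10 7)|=|(0 10 13 4 2 7)|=6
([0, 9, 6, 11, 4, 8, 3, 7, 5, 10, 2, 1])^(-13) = (1 9 10 2 6 3 11)(5 8)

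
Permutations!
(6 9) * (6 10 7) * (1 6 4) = (1 6 9 10 7 4) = [0, 6, 2, 3, 1, 5, 9, 4, 8, 10, 7]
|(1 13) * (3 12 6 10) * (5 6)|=|(1 13)(3 12 5 6 10)|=10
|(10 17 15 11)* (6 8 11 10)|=3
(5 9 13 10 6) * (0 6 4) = (0 6 5 9 13 10 4) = [6, 1, 2, 3, 0, 9, 5, 7, 8, 13, 4, 11, 12, 10]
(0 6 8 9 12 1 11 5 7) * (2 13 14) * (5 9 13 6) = (0 5 7)(1 11 9 12)(2 6 8 13 14) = [5, 11, 6, 3, 4, 7, 8, 0, 13, 12, 10, 9, 1, 14, 2]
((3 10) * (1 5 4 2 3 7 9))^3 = (1 2 7 5 3 9 4 10) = ((1 5 4 2 3 10 7 9))^3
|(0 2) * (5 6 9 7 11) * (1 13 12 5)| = |(0 2)(1 13 12 5 6 9 7 11)| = 8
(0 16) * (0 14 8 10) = (0 16 14 8 10) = [16, 1, 2, 3, 4, 5, 6, 7, 10, 9, 0, 11, 12, 13, 8, 15, 14]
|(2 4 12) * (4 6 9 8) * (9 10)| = |(2 6 10 9 8 4 12)| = 7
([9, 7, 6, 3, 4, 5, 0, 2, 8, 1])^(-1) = (0 6 2 7 1 9)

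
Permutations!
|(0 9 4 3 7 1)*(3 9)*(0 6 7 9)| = |(0 3 9 4)(1 6 7)| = 12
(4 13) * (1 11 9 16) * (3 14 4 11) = (1 3 14 4 13 11 9 16) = [0, 3, 2, 14, 13, 5, 6, 7, 8, 16, 10, 9, 12, 11, 4, 15, 1]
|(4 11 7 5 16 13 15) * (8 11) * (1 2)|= 8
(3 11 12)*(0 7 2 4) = (0 7 2 4)(3 11 12) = [7, 1, 4, 11, 0, 5, 6, 2, 8, 9, 10, 12, 3]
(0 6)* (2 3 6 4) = (0 4 2 3 6) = [4, 1, 3, 6, 2, 5, 0]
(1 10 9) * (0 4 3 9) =(0 4 3 9 1 10) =[4, 10, 2, 9, 3, 5, 6, 7, 8, 1, 0]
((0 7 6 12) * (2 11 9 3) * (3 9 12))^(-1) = ((0 7 6 3 2 11 12))^(-1) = (0 12 11 2 3 6 7)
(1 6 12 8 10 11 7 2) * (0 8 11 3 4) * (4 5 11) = (0 8 10 3 5 11 7 2 1 6 12 4) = [8, 6, 1, 5, 0, 11, 12, 2, 10, 9, 3, 7, 4]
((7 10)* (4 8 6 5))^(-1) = ((4 8 6 5)(7 10))^(-1) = (4 5 6 8)(7 10)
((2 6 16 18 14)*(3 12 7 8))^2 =(2 16 14 6 18)(3 7)(8 12)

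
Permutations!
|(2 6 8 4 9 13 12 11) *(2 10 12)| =6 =|(2 6 8 4 9 13)(10 12 11)|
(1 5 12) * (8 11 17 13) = [0, 5, 2, 3, 4, 12, 6, 7, 11, 9, 10, 17, 1, 8, 14, 15, 16, 13] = (1 5 12)(8 11 17 13)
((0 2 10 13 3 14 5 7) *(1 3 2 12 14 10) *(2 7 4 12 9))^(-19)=(0 10 2 7 3 9 13 1)(4 12 14 5)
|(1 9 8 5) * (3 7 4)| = 12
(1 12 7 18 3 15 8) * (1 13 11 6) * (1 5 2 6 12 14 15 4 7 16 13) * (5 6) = (1 14 15 8)(2 5)(3 4 7 18)(11 12 16 13) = [0, 14, 5, 4, 7, 2, 6, 18, 1, 9, 10, 12, 16, 11, 15, 8, 13, 17, 3]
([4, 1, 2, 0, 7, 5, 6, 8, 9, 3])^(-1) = [3, 1, 2, 9, 0, 5, 6, 4, 7, 8]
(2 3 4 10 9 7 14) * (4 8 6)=(2 3 8 6 4 10 9 7 14)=[0, 1, 3, 8, 10, 5, 4, 14, 6, 7, 9, 11, 12, 13, 2]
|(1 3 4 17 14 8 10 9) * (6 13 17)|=|(1 3 4 6 13 17 14 8 10 9)|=10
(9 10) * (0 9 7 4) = (0 9 10 7 4) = [9, 1, 2, 3, 0, 5, 6, 4, 8, 10, 7]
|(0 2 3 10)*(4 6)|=4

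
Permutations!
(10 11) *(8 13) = (8 13)(10 11) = [0, 1, 2, 3, 4, 5, 6, 7, 13, 9, 11, 10, 12, 8]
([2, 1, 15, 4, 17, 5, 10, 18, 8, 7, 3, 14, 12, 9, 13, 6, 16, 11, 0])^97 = [18, 1, 0, 10, 3, 5, 15, 9, 8, 13, 6, 17, 12, 14, 11, 2, 16, 4, 7]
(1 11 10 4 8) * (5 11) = (1 5 11 10 4 8) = [0, 5, 2, 3, 8, 11, 6, 7, 1, 9, 4, 10]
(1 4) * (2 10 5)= (1 4)(2 10 5)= [0, 4, 10, 3, 1, 2, 6, 7, 8, 9, 5]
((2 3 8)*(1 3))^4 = (8)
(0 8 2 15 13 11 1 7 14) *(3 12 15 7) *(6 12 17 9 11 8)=[6, 3, 7, 17, 4, 5, 12, 14, 2, 11, 10, 1, 15, 8, 0, 13, 16, 9]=(0 6 12 15 13 8 2 7 14)(1 3 17 9 11)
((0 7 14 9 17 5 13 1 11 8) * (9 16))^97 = (0 11 13 17 16 7 8 1 5 9 14)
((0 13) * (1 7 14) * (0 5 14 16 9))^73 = ((0 13 5 14 1 7 16 9))^73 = (0 13 5 14 1 7 16 9)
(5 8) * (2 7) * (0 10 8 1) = (0 10 8 5 1)(2 7) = [10, 0, 7, 3, 4, 1, 6, 2, 5, 9, 8]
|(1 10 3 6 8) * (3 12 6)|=5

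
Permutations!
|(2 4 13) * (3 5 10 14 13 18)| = |(2 4 18 3 5 10 14 13)| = 8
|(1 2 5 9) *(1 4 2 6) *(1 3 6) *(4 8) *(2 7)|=6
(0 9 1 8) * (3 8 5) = [9, 5, 2, 8, 4, 3, 6, 7, 0, 1] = (0 9 1 5 3 8)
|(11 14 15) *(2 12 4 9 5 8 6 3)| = 24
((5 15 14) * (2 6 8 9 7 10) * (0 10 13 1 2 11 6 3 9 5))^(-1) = (0 14 15 5 8 6 11 10)(1 13 7 9 3 2)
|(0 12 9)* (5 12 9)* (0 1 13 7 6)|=6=|(0 9 1 13 7 6)(5 12)|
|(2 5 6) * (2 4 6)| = |(2 5)(4 6)| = 2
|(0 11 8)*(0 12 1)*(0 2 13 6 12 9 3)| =5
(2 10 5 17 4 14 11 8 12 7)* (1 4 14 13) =[0, 4, 10, 3, 13, 17, 6, 2, 12, 9, 5, 8, 7, 1, 11, 15, 16, 14] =(1 4 13)(2 10 5 17 14 11 8 12 7)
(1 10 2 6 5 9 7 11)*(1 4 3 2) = (1 10)(2 6 5 9 7 11 4 3) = [0, 10, 6, 2, 3, 9, 5, 11, 8, 7, 1, 4]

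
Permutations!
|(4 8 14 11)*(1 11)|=5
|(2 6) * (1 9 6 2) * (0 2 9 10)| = |(0 2 9 6 1 10)| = 6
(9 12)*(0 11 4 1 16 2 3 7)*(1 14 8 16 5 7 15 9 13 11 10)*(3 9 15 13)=(0 10 1 5 7)(2 9 12 3 13 11 4 14 8 16)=[10, 5, 9, 13, 14, 7, 6, 0, 16, 12, 1, 4, 3, 11, 8, 15, 2]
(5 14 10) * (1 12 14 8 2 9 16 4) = (1 12 14 10 5 8 2 9 16 4) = [0, 12, 9, 3, 1, 8, 6, 7, 2, 16, 5, 11, 14, 13, 10, 15, 4]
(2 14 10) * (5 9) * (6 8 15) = (2 14 10)(5 9)(6 8 15) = [0, 1, 14, 3, 4, 9, 8, 7, 15, 5, 2, 11, 12, 13, 10, 6]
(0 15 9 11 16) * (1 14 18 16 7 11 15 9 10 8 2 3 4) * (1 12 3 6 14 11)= [9, 11, 6, 4, 12, 5, 14, 1, 2, 15, 8, 7, 3, 13, 18, 10, 0, 17, 16]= (0 9 15 10 8 2 6 14 18 16)(1 11 7)(3 4 12)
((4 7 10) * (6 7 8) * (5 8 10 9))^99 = (4 10)(5 9 7 6 8)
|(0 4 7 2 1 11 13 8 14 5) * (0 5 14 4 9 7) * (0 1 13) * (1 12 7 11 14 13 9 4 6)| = 35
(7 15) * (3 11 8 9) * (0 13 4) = (0 13 4)(3 11 8 9)(7 15) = [13, 1, 2, 11, 0, 5, 6, 15, 9, 3, 10, 8, 12, 4, 14, 7]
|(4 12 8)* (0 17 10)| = |(0 17 10)(4 12 8)| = 3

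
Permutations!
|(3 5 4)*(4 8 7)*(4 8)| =6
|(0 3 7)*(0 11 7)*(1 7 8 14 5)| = |(0 3)(1 7 11 8 14 5)| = 6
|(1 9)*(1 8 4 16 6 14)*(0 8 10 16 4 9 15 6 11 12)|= |(0 8 9 10 16 11 12)(1 15 6 14)|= 28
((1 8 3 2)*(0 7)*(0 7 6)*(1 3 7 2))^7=(0 6)(1 7 3 8 2)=((0 6)(1 8 7 2 3))^7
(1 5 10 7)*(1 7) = (1 5 10) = [0, 5, 2, 3, 4, 10, 6, 7, 8, 9, 1]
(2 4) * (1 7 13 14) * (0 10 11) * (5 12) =(0 10 11)(1 7 13 14)(2 4)(5 12) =[10, 7, 4, 3, 2, 12, 6, 13, 8, 9, 11, 0, 5, 14, 1]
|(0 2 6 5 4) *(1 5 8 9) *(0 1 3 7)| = 21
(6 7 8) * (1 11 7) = (1 11 7 8 6) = [0, 11, 2, 3, 4, 5, 1, 8, 6, 9, 10, 7]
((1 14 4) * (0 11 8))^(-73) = ((0 11 8)(1 14 4))^(-73) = (0 8 11)(1 4 14)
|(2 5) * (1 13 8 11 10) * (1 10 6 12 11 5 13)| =12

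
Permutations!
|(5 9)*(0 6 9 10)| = |(0 6 9 5 10)| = 5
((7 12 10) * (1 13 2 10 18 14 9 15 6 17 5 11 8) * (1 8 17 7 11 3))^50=(1 2 11 5)(3 13 10 17)(6 7 12 18 14 9 15)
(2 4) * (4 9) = (2 9 4) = [0, 1, 9, 3, 2, 5, 6, 7, 8, 4]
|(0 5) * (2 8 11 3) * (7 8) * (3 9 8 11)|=6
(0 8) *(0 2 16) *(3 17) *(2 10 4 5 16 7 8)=[2, 1, 7, 17, 5, 16, 6, 8, 10, 9, 4, 11, 12, 13, 14, 15, 0, 3]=(0 2 7 8 10 4 5 16)(3 17)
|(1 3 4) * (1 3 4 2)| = |(1 4 3 2)| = 4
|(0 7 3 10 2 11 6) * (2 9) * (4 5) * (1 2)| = 18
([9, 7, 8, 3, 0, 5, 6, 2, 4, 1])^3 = (0 7 4 1 8 9 2)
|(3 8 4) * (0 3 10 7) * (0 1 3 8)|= 7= |(0 8 4 10 7 1 3)|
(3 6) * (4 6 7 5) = (3 7 5 4 6) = [0, 1, 2, 7, 6, 4, 3, 5]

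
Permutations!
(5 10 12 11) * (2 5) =(2 5 10 12 11) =[0, 1, 5, 3, 4, 10, 6, 7, 8, 9, 12, 2, 11]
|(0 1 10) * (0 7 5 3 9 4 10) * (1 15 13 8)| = |(0 15 13 8 1)(3 9 4 10 7 5)| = 30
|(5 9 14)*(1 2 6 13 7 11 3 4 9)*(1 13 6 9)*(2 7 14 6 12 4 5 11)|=35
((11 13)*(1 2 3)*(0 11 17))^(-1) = (0 17 13 11)(1 3 2)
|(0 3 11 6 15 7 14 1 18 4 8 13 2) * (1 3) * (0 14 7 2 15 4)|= |(0 1 18)(2 14 3 11 6 4 8 13 15)|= 9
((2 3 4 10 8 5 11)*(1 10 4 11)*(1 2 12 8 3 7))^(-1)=((1 10 3 11 12 8 5 2 7))^(-1)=(1 7 2 5 8 12 11 3 10)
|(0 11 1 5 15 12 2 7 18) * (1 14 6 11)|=24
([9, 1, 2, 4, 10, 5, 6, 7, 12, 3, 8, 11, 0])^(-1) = [12, 1, 2, 9, 3, 5, 6, 7, 10, 0, 4, 11, 8]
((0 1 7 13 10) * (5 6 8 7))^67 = (0 6 13 1 8 10 5 7)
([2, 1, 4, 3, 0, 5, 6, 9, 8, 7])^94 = (9)(0 2 4)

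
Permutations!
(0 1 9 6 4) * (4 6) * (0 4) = (0 1 9) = [1, 9, 2, 3, 4, 5, 6, 7, 8, 0]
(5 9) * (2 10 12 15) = (2 10 12 15)(5 9) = [0, 1, 10, 3, 4, 9, 6, 7, 8, 5, 12, 11, 15, 13, 14, 2]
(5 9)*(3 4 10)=(3 4 10)(5 9)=[0, 1, 2, 4, 10, 9, 6, 7, 8, 5, 3]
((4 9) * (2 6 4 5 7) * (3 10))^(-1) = ((2 6 4 9 5 7)(3 10))^(-1) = (2 7 5 9 4 6)(3 10)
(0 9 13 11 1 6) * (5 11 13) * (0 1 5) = (13)(0 9)(1 6)(5 11) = [9, 6, 2, 3, 4, 11, 1, 7, 8, 0, 10, 5, 12, 13]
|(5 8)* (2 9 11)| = 6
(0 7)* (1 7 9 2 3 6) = (0 9 2 3 6 1 7) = [9, 7, 3, 6, 4, 5, 1, 0, 8, 2]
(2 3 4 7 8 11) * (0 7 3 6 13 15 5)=(0 7 8 11 2 6 13 15 5)(3 4)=[7, 1, 6, 4, 3, 0, 13, 8, 11, 9, 10, 2, 12, 15, 14, 5]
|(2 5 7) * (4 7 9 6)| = |(2 5 9 6 4 7)| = 6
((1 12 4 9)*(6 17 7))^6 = (17)(1 4)(9 12)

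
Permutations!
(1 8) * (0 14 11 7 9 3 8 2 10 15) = (0 14 11 7 9 3 8 1 2 10 15) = [14, 2, 10, 8, 4, 5, 6, 9, 1, 3, 15, 7, 12, 13, 11, 0]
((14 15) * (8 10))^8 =((8 10)(14 15))^8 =(15)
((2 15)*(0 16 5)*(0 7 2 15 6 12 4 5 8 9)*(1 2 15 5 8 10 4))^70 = (0 8 10)(1 6)(2 12)(4 16 9)(5 7 15)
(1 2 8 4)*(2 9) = (1 9 2 8 4) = [0, 9, 8, 3, 1, 5, 6, 7, 4, 2]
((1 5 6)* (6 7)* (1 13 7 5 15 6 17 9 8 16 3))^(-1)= (1 3 16 8 9 17 7 13 6 15)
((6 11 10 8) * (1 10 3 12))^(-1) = ((1 10 8 6 11 3 12))^(-1) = (1 12 3 11 6 8 10)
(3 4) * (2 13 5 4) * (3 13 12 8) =(2 12 8 3)(4 13 5) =[0, 1, 12, 2, 13, 4, 6, 7, 3, 9, 10, 11, 8, 5]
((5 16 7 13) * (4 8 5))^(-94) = ((4 8 5 16 7 13))^(-94) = (4 5 7)(8 16 13)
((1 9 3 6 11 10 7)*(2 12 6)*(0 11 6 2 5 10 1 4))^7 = (0 7 5 9 11 4 10 3 1)(2 12)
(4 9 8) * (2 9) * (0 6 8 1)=(0 6 8 4 2 9 1)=[6, 0, 9, 3, 2, 5, 8, 7, 4, 1]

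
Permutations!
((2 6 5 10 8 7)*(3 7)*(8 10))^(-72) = (10)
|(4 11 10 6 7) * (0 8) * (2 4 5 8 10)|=|(0 10 6 7 5 8)(2 4 11)|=6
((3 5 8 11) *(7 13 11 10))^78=(3 5 8 10 7 13 11)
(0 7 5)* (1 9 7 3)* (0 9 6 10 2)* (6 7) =(0 3 1 7 5 9 6 10 2) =[3, 7, 0, 1, 4, 9, 10, 5, 8, 6, 2]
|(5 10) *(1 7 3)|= |(1 7 3)(5 10)|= 6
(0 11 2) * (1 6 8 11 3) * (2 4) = (0 3 1 6 8 11 4 2) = [3, 6, 0, 1, 2, 5, 8, 7, 11, 9, 10, 4]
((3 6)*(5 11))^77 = ((3 6)(5 11))^77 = (3 6)(5 11)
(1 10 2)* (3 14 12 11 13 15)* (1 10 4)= [0, 4, 10, 14, 1, 5, 6, 7, 8, 9, 2, 13, 11, 15, 12, 3]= (1 4)(2 10)(3 14 12 11 13 15)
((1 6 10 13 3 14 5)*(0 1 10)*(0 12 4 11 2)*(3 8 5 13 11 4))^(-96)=(14)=((0 1 6 12 3 14 13 8 5 10 11 2))^(-96)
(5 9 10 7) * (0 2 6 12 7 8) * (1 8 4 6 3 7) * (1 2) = (0 1 8)(2 3 7 5 9 10 4 6 12) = [1, 8, 3, 7, 6, 9, 12, 5, 0, 10, 4, 11, 2]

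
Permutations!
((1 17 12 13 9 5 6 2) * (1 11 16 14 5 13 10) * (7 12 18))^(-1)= ((1 17 18 7 12 10)(2 11 16 14 5 6)(9 13))^(-1)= (1 10 12 7 18 17)(2 6 5 14 16 11)(9 13)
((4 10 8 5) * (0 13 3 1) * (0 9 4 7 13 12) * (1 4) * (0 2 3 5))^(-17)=((0 12 2 3 4 10 8)(1 9)(5 7 13))^(-17)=(0 4 12 10 2 8 3)(1 9)(5 7 13)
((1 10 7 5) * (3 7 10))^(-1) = (10)(1 5 7 3)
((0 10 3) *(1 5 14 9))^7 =(0 10 3)(1 9 14 5)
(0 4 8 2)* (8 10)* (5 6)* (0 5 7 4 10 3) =[10, 1, 5, 0, 3, 6, 7, 4, 2, 9, 8] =(0 10 8 2 5 6 7 4 3)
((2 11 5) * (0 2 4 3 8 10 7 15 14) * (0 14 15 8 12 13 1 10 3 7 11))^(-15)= (15)(0 2)(1 7)(3 11)(4 13)(5 12)(8 10)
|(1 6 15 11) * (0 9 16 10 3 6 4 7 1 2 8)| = 30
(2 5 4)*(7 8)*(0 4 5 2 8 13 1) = (0 4 8 7 13 1) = [4, 0, 2, 3, 8, 5, 6, 13, 7, 9, 10, 11, 12, 1]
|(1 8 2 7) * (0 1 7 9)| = 5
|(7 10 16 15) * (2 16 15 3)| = 3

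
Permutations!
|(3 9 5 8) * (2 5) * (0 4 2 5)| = 12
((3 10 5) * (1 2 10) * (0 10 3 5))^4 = (10)(1 2 3)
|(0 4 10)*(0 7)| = |(0 4 10 7)| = 4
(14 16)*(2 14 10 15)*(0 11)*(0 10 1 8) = [11, 8, 14, 3, 4, 5, 6, 7, 0, 9, 15, 10, 12, 13, 16, 2, 1] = (0 11 10 15 2 14 16 1 8)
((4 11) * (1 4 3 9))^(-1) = (1 9 3 11 4)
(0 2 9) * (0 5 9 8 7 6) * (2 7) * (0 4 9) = (0 7 6 4 9 5)(2 8) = [7, 1, 8, 3, 9, 0, 4, 6, 2, 5]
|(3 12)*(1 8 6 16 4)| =10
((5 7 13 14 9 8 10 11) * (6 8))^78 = ((5 7 13 14 9 6 8 10 11))^78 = (5 8 14)(6 13 11)(7 10 9)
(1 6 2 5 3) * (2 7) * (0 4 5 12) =(0 4 5 3 1 6 7 2 12) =[4, 6, 12, 1, 5, 3, 7, 2, 8, 9, 10, 11, 0]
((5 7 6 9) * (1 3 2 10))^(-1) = (1 10 2 3)(5 9 6 7) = ((1 3 2 10)(5 7 6 9))^(-1)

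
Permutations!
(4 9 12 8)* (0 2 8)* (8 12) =(0 2 12)(4 9 8) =[2, 1, 12, 3, 9, 5, 6, 7, 4, 8, 10, 11, 0]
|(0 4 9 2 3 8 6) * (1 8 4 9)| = |(0 9 2 3 4 1 8 6)| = 8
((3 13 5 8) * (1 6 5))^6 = ((1 6 5 8 3 13))^6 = (13)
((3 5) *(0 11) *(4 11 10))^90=(0 4)(10 11)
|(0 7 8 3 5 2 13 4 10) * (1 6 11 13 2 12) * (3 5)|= 11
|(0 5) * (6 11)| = 2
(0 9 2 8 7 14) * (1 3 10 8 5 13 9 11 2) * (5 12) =(0 11 2 12 5 13 9 1 3 10 8 7 14) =[11, 3, 12, 10, 4, 13, 6, 14, 7, 1, 8, 2, 5, 9, 0]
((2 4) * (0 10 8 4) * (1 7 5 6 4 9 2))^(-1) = ((0 10 8 9 2)(1 7 5 6 4))^(-1) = (0 2 9 8 10)(1 4 6 5 7)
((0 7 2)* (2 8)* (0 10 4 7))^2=(2 4 8 10 7)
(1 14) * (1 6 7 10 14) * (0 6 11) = [6, 1, 2, 3, 4, 5, 7, 10, 8, 9, 14, 0, 12, 13, 11] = (0 6 7 10 14 11)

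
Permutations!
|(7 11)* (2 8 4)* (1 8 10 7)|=7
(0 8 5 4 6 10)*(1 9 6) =(0 8 5 4 1 9 6 10) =[8, 9, 2, 3, 1, 4, 10, 7, 5, 6, 0]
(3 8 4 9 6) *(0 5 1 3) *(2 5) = [2, 3, 5, 8, 9, 1, 0, 7, 4, 6] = (0 2 5 1 3 8 4 9 6)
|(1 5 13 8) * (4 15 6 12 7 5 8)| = |(1 8)(4 15 6 12 7 5 13)| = 14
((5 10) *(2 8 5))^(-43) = (2 8 5 10)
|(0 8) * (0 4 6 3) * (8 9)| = |(0 9 8 4 6 3)| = 6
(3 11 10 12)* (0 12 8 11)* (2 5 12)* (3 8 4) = (0 2 5 12 8 11 10 4 3) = [2, 1, 5, 0, 3, 12, 6, 7, 11, 9, 4, 10, 8]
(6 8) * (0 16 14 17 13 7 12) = (0 16 14 17 13 7 12)(6 8) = [16, 1, 2, 3, 4, 5, 8, 12, 6, 9, 10, 11, 0, 7, 17, 15, 14, 13]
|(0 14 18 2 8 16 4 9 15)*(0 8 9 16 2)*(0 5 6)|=|(0 14 18 5 6)(2 9 15 8)(4 16)|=20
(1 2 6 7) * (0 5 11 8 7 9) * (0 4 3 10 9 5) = (1 2 6 5 11 8 7)(3 10 9 4) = [0, 2, 6, 10, 3, 11, 5, 1, 7, 4, 9, 8]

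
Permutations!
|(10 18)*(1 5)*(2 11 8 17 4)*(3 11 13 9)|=8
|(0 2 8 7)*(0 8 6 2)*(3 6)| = 6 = |(2 3 6)(7 8)|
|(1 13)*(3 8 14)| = |(1 13)(3 8 14)| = 6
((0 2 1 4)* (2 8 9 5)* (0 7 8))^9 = (1 7 9 2 4 8 5)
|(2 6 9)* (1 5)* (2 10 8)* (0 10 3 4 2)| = 30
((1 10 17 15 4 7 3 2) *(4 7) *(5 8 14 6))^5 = (1 3 15 10 2 7 17)(5 8 14 6)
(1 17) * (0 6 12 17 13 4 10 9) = (0 6 12 17 1 13 4 10 9) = [6, 13, 2, 3, 10, 5, 12, 7, 8, 0, 9, 11, 17, 4, 14, 15, 16, 1]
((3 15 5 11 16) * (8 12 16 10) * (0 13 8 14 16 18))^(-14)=((0 13 8 12 18)(3 15 5 11 10 14 16))^(-14)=(0 13 8 12 18)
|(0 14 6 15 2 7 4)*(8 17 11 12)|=|(0 14 6 15 2 7 4)(8 17 11 12)|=28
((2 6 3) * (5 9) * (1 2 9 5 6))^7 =(1 2)(3 9 6)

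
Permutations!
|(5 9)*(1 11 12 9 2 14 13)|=8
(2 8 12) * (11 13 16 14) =(2 8 12)(11 13 16 14) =[0, 1, 8, 3, 4, 5, 6, 7, 12, 9, 10, 13, 2, 16, 11, 15, 14]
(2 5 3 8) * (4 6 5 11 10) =(2 11 10 4 6 5 3 8) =[0, 1, 11, 8, 6, 3, 5, 7, 2, 9, 4, 10]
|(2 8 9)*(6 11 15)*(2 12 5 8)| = |(5 8 9 12)(6 11 15)| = 12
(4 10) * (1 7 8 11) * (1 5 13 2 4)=[0, 7, 4, 3, 10, 13, 6, 8, 11, 9, 1, 5, 12, 2]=(1 7 8 11 5 13 2 4 10)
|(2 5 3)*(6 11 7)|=3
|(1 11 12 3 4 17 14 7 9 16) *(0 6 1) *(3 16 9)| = |(0 6 1 11 12 16)(3 4 17 14 7)| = 30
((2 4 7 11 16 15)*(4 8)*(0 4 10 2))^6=(16)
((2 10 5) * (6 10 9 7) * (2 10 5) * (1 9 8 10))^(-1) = (1 5 6 7 9)(2 10 8)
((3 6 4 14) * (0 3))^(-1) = ((0 3 6 4 14))^(-1) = (0 14 4 6 3)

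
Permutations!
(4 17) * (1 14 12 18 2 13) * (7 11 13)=(1 14 12 18 2 7 11 13)(4 17)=[0, 14, 7, 3, 17, 5, 6, 11, 8, 9, 10, 13, 18, 1, 12, 15, 16, 4, 2]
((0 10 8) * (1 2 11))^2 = (0 8 10)(1 11 2)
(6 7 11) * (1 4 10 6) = (1 4 10 6 7 11) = [0, 4, 2, 3, 10, 5, 7, 11, 8, 9, 6, 1]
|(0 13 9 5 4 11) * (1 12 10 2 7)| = 30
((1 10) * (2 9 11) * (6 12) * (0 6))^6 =(12)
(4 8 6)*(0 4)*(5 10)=[4, 1, 2, 3, 8, 10, 0, 7, 6, 9, 5]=(0 4 8 6)(5 10)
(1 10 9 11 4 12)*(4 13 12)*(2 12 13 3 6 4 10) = (13)(1 2 12)(3 6 4 10 9 11) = [0, 2, 12, 6, 10, 5, 4, 7, 8, 11, 9, 3, 1, 13]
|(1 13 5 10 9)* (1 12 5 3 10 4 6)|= |(1 13 3 10 9 12 5 4 6)|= 9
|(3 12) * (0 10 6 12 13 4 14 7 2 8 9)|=12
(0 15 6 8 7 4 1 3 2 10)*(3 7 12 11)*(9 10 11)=(0 15 6 8 12 9 10)(1 7 4)(2 11 3)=[15, 7, 11, 2, 1, 5, 8, 4, 12, 10, 0, 3, 9, 13, 14, 6]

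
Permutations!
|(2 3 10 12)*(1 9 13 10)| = |(1 9 13 10 12 2 3)| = 7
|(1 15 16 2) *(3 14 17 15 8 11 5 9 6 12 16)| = 36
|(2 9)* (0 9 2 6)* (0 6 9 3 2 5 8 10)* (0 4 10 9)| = 6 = |(0 3 2 5 8 9)(4 10)|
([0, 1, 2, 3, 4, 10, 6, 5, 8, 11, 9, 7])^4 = (5 7 11 9 10)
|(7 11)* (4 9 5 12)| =|(4 9 5 12)(7 11)| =4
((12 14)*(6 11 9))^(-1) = (6 9 11)(12 14)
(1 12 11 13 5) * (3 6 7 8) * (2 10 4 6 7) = (1 12 11 13 5)(2 10 4 6)(3 7 8) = [0, 12, 10, 7, 6, 1, 2, 8, 3, 9, 4, 13, 11, 5]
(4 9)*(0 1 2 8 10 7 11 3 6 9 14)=(0 1 2 8 10 7 11 3 6 9 4 14)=[1, 2, 8, 6, 14, 5, 9, 11, 10, 4, 7, 3, 12, 13, 0]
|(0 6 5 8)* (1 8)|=5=|(0 6 5 1 8)|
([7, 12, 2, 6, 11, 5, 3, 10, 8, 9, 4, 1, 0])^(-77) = [0, 1, 2, 6, 4, 5, 3, 7, 8, 9, 10, 11, 12]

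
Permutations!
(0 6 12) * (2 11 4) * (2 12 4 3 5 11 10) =(0 6 4 12)(2 10)(3 5 11) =[6, 1, 10, 5, 12, 11, 4, 7, 8, 9, 2, 3, 0]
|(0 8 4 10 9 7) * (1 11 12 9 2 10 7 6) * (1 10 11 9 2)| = 12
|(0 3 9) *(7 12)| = 6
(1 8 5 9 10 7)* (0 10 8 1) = (0 10 7)(5 9 8) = [10, 1, 2, 3, 4, 9, 6, 0, 5, 8, 7]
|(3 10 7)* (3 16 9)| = |(3 10 7 16 9)| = 5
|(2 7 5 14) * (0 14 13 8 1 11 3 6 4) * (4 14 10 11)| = 13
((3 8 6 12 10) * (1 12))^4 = (1 8 10)(3 12 6)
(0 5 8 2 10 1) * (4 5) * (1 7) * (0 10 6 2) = [4, 10, 6, 3, 5, 8, 2, 1, 0, 9, 7] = (0 4 5 8)(1 10 7)(2 6)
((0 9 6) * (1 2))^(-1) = ((0 9 6)(1 2))^(-1) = (0 6 9)(1 2)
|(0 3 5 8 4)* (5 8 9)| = |(0 3 8 4)(5 9)| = 4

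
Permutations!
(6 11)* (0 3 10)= [3, 1, 2, 10, 4, 5, 11, 7, 8, 9, 0, 6]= (0 3 10)(6 11)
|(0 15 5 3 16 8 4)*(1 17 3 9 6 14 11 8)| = |(0 15 5 9 6 14 11 8 4)(1 17 3 16)| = 36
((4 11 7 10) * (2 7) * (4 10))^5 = ((2 7 4 11))^5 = (2 7 4 11)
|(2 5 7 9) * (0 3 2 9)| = |(9)(0 3 2 5 7)| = 5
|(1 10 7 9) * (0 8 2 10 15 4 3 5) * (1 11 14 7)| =36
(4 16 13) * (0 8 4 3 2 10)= [8, 1, 10, 2, 16, 5, 6, 7, 4, 9, 0, 11, 12, 3, 14, 15, 13]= (0 8 4 16 13 3 2 10)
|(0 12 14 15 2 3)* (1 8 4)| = |(0 12 14 15 2 3)(1 8 4)| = 6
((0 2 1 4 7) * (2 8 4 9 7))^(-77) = (9)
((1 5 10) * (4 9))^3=(10)(4 9)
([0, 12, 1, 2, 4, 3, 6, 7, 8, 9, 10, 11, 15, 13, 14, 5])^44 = (1 15 3)(2 12 5)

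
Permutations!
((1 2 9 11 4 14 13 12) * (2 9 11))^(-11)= ((1 9 2 11 4 14 13 12))^(-11)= (1 14 2 12 4 9 13 11)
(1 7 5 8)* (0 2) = (0 2)(1 7 5 8) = [2, 7, 0, 3, 4, 8, 6, 5, 1]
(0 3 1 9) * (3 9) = (0 9)(1 3) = [9, 3, 2, 1, 4, 5, 6, 7, 8, 0]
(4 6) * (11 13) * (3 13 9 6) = [0, 1, 2, 13, 3, 5, 4, 7, 8, 6, 10, 9, 12, 11] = (3 13 11 9 6 4)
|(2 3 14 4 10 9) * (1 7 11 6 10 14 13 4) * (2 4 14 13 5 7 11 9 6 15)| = 22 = |(1 11 15 2 3 5 7 9 4 13 14)(6 10)|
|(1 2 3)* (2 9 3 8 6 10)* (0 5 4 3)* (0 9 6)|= 9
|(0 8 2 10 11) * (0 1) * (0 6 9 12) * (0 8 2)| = |(0 2 10 11 1 6 9 12 8)| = 9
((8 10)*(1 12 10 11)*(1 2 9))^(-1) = ((1 12 10 8 11 2 9))^(-1) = (1 9 2 11 8 10 12)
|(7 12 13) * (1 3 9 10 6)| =|(1 3 9 10 6)(7 12 13)| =15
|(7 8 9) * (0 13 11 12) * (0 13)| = |(7 8 9)(11 12 13)| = 3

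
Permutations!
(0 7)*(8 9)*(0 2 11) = (0 7 2 11)(8 9) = [7, 1, 11, 3, 4, 5, 6, 2, 9, 8, 10, 0]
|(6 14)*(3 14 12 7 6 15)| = |(3 14 15)(6 12 7)| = 3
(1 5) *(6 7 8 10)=(1 5)(6 7 8 10)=[0, 5, 2, 3, 4, 1, 7, 8, 10, 9, 6]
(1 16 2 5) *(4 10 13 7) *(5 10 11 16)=(1 5)(2 10 13 7 4 11 16)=[0, 5, 10, 3, 11, 1, 6, 4, 8, 9, 13, 16, 12, 7, 14, 15, 2]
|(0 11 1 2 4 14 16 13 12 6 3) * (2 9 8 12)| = |(0 11 1 9 8 12 6 3)(2 4 14 16 13)| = 40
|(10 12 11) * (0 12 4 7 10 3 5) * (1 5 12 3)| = |(0 3 12 11 1 5)(4 7 10)| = 6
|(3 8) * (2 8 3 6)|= 3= |(2 8 6)|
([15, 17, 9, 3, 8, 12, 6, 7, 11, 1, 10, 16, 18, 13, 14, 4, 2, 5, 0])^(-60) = (0 16 5 4 9 18 11 17 15 2 12 8 1)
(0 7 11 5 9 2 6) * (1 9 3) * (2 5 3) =(0 7 11 3 1 9 5 2 6) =[7, 9, 6, 1, 4, 2, 0, 11, 8, 5, 10, 3]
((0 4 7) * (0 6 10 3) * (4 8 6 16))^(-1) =(0 3 10 6 8)(4 16 7)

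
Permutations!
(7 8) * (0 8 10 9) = [8, 1, 2, 3, 4, 5, 6, 10, 7, 0, 9] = (0 8 7 10 9)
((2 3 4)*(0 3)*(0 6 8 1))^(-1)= ((0 3 4 2 6 8 1))^(-1)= (0 1 8 6 2 4 3)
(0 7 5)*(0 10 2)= [7, 1, 0, 3, 4, 10, 6, 5, 8, 9, 2]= (0 7 5 10 2)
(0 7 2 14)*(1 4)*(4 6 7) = (0 4 1 6 7 2 14) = [4, 6, 14, 3, 1, 5, 7, 2, 8, 9, 10, 11, 12, 13, 0]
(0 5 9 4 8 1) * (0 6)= (0 5 9 4 8 1 6)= [5, 6, 2, 3, 8, 9, 0, 7, 1, 4]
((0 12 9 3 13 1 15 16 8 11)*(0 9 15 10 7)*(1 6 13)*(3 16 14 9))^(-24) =(16)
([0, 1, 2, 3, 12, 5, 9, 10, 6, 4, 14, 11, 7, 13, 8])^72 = [0, 1, 2, 3, 4, 5, 6, 7, 8, 9, 10, 11, 12, 13, 14]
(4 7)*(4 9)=(4 7 9)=[0, 1, 2, 3, 7, 5, 6, 9, 8, 4]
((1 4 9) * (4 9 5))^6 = (9)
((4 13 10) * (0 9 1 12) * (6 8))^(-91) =(0 9 1 12)(4 10 13)(6 8)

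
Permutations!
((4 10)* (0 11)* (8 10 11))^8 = (0 4 8 11 10)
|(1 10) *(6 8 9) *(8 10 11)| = |(1 11 8 9 6 10)| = 6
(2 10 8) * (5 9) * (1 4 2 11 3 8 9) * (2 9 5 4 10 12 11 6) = (1 10 5)(2 12 11 3 8 6)(4 9) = [0, 10, 12, 8, 9, 1, 2, 7, 6, 4, 5, 3, 11]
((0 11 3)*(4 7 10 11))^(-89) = (0 4 7 10 11 3)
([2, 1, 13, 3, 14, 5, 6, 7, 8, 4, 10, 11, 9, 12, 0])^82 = (0 4 12 2 14 9 13)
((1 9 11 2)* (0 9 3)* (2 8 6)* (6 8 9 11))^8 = ((0 11 9 6 2 1 3))^8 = (0 11 9 6 2 1 3)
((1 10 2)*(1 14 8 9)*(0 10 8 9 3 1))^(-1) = ((0 10 2 14 9)(1 8 3))^(-1) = (0 9 14 2 10)(1 3 8)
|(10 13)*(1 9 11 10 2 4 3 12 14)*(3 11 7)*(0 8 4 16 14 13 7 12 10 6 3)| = |(0 8 4 11 6 3 10 7)(1 9 12 13 2 16 14)| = 56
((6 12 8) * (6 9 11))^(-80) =(12)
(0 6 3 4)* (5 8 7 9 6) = (0 5 8 7 9 6 3 4) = [5, 1, 2, 4, 0, 8, 3, 9, 7, 6]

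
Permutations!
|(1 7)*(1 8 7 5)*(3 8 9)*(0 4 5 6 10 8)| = 10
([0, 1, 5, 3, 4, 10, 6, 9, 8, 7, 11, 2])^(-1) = [0, 1, 11, 3, 4, 2, 6, 9, 8, 7, 5, 10]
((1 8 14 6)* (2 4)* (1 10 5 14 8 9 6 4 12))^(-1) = ((1 9 6 10 5 14 4 2 12))^(-1) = (1 12 2 4 14 5 10 6 9)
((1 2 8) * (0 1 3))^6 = ((0 1 2 8 3))^6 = (0 1 2 8 3)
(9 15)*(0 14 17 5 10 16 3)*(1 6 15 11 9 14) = (0 1 6 15 14 17 5 10 16 3)(9 11) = [1, 6, 2, 0, 4, 10, 15, 7, 8, 11, 16, 9, 12, 13, 17, 14, 3, 5]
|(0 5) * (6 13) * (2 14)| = 2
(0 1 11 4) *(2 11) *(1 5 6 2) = (0 5 6 2 11 4) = [5, 1, 11, 3, 0, 6, 2, 7, 8, 9, 10, 4]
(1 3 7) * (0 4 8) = (0 4 8)(1 3 7) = [4, 3, 2, 7, 8, 5, 6, 1, 0]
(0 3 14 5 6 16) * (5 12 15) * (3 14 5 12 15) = (0 14 15 12 3 5 6 16) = [14, 1, 2, 5, 4, 6, 16, 7, 8, 9, 10, 11, 3, 13, 15, 12, 0]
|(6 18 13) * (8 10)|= 6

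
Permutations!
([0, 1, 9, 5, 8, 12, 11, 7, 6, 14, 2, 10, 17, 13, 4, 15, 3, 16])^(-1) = [0, 1, 10, 16, 14, 3, 8, 7, 4, 2, 11, 6, 5, 13, 9, 15, 17, 12]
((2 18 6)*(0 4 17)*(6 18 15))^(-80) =(18)(0 4 17)(2 15 6)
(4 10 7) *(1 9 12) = [0, 9, 2, 3, 10, 5, 6, 4, 8, 12, 7, 11, 1] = (1 9 12)(4 10 7)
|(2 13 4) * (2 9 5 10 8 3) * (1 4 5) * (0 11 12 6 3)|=|(0 11 12 6 3 2 13 5 10 8)(1 4 9)|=30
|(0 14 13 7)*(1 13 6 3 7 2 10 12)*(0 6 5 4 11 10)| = |(0 14 5 4 11 10 12 1 13 2)(3 7 6)| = 30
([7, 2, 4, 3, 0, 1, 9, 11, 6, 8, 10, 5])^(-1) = (0 4 2 1 5 11 7)(6 8 9)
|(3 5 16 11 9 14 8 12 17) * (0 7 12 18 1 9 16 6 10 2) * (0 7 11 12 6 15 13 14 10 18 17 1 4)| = 84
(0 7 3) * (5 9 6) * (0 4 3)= (0 7)(3 4)(5 9 6)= [7, 1, 2, 4, 3, 9, 5, 0, 8, 6]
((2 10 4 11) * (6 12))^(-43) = ((2 10 4 11)(6 12))^(-43) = (2 10 4 11)(6 12)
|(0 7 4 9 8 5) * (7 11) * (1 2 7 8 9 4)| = 12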